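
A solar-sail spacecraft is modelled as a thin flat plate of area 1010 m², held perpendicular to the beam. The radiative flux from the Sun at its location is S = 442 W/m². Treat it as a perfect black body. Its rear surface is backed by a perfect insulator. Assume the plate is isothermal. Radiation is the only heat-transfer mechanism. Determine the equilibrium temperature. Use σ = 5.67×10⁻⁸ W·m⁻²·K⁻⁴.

At equilibrium, absorbed power = emitted power.
Absorbing cross-section = A = 1010 m²; emitting surface = A = 1010 m² (ratio 1).
S·A_cross = εσ·A_surf·T⁴  ⇒  T⁴ = S/(1σ).
T⁴ = 1.00·442/(1·5.67×10⁻⁸) = 7.795×10⁹ K⁴.
T = (7.795×10⁹)^(1/4).

T ≈ 297 K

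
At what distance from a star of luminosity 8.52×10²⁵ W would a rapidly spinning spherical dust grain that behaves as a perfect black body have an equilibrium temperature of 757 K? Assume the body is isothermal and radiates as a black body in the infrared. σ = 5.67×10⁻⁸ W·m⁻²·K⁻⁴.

d ≈ 9.54×10⁹ m

For an isothermal black-emitting sphere, (1−a)S·πr² = σ·4πr²·T⁴ ⇒ S = 4σT⁴/(1−a).
S = 4·5.67×10⁻⁸·(757)⁴/1.00 = 74480 W/m².
Flux falls as S = L/(4πd²), so d = √(L/(4πS)) = √(8.52×10²⁵/(4π·74480)).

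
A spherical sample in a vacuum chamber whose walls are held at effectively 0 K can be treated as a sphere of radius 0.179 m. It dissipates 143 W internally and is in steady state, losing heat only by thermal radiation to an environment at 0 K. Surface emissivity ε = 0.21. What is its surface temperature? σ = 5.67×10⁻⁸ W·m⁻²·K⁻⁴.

T ≈ 416 K

Steady state: internal power = radiated power, P = εσA T⁴.
Radiating area A = 4πr² = 0.4026 m².
T⁴ = P/(εσA) = 143/(0.21·5.67×10⁻⁸·0.4026) = 2.983×10¹⁰ K⁴.
T = (2.983×10¹⁰)^(1/4).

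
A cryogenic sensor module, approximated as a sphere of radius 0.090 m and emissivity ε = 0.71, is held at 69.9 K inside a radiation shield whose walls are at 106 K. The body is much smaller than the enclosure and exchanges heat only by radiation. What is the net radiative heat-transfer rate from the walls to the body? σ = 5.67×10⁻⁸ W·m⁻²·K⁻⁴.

For a small grey body in a large enclosure: P_net = εσA(T_body⁴ − T_wall⁴).
A = 4πr² = 0.1018 m²; T_body⁴ − T_wall⁴ = 2.387×10⁷ − 1.262×10⁸ = -1.024×10⁸ K⁴.
|P_net| = 0.71·5.67×10⁻⁸·0.1018·1.024×10⁸.

P_net ≈ 0.419 W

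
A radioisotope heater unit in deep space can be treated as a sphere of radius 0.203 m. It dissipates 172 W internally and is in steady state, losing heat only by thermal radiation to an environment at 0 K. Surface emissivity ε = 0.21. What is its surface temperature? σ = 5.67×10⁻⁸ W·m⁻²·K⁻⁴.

T ≈ 409 K

Steady state: internal power = radiated power, P = εσA T⁴.
Radiating area A = 4πr² = 0.5178 m².
T⁴ = P/(εσA) = 172/(0.21·5.67×10⁻⁸·0.5178) = 2.789×10¹⁰ K⁴.
T = (2.789×10¹⁰)^(1/4).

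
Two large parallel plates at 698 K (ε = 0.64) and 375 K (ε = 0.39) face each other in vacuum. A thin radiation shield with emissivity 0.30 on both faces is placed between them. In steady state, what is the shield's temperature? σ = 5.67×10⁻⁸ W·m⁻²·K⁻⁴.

In steady state the net flux on the hot side equals that on the cold side.
σ(T₁⁴−T_s⁴)/D₁ = σ(T_s⁴−T₂⁴)/D₂, with D₁ = 1/ε₁+1/ε_s−1 = 3.896, D₂ = 1/ε_s+1/ε₂−1 = 4.897.
Solve for T_s⁴: T_s⁴ = (D₂·T₁⁴ + D₁·T₂⁴)/(D₁+D₂) = 1.410×10¹¹ K⁴.

T_s ≈ 613 K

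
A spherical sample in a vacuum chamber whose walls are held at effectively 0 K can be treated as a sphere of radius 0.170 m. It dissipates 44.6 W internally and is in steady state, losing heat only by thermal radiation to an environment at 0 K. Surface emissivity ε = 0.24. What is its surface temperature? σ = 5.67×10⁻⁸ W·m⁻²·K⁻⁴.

T ≈ 308 K

Steady state: internal power = radiated power, P = εσA T⁴.
Radiating area A = 4πr² = 0.3632 m².
T⁴ = P/(εσA) = 44.6/(0.24·5.67×10⁻⁸·0.3632) = 9.025×10⁹ K⁴.
T = (9.025×10⁹)^(1/4).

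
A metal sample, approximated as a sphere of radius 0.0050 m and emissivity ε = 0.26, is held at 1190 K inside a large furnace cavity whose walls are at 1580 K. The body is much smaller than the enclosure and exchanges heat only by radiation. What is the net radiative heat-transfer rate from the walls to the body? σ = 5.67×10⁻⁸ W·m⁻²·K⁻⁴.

P_net ≈ 19.6 W

For a small grey body in a large enclosure: P_net = εσA(T_body⁴ − T_wall⁴).
A = 4πr² = 3.142×10⁻⁴ m²; T_body⁴ − T_wall⁴ = 2.005×10¹² − 6.232×10¹² = -4.227×10¹² K⁴.
|P_net| = 0.26·5.67×10⁻⁸·3.142×10⁻⁴·4.227×10¹².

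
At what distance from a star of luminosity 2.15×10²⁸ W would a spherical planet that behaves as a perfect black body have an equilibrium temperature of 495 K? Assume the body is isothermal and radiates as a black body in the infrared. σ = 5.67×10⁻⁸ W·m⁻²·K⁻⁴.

For an isothermal black-emitting sphere, (1−a)S·πr² = σ·4πr²·T⁴ ⇒ S = 4σT⁴/(1−a).
S = 4·5.67×10⁻⁸·(495)⁴/1.00 = 13620 W/m².
Flux falls as S = L/(4πd²), so d = √(L/(4πS)) = √(2.15×10²⁸/(4π·13620)).

d ≈ 3.54×10¹¹ m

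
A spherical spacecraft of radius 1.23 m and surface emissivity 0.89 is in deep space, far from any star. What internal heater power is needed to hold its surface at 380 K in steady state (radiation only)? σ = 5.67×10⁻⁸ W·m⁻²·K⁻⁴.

P ≈ 20000 W

P = εσ·4πr²·T⁴.
4πr² = 19.01 m²; T⁴ = 2.085×10¹⁰ K⁴.
P = 0.89·5.67×10⁻⁸·19.01·2.085×10¹⁰.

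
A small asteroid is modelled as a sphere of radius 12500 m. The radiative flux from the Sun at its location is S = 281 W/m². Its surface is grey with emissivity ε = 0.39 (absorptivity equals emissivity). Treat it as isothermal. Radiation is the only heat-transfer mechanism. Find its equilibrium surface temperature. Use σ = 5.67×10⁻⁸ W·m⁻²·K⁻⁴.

T ≈ 188 K

At equilibrium, absorbed power = emitted power.
Absorbing cross-section = πr² = 4.909×10⁸ m²; emitting surface = 4πr² = 1.963×10⁹ m² (ratio 4).
εS·A_cross = εσ·A_surf·T⁴  ⇒  T⁴ = S/(4σ)   (ε cancels).
T⁴ = 281/(4·5.67×10⁻⁸) = 1.239×10⁹ K⁴.
T = (1.239×10⁹)^(1/4).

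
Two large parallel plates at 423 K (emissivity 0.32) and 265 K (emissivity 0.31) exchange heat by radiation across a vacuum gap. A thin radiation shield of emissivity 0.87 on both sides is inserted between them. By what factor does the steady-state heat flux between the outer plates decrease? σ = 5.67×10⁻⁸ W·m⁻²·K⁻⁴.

Without shield: q₀ = σΔ(T⁴)/(1/ε₁+1/ε₂−1) with denominator 5.351.
With shield the two gaps are in series; the resistances add: (1/ε₁+1/ε_s−1)+(1/ε_s+1/ε₂−1) = 3.274+3.375 = 6.650.
Heat-flux ratio q₀/q = 6.650/5.351.

factor ≈ 1.24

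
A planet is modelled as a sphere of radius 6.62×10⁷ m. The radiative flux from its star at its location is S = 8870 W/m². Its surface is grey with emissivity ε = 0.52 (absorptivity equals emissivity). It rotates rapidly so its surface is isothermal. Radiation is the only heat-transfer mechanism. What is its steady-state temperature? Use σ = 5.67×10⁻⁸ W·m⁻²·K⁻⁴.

T ≈ 445 K

At equilibrium, absorbed power = emitted power.
Absorbing cross-section = πr² = 1.377×10¹⁶ m²; emitting surface = 4πr² = 5.507×10¹⁶ m² (ratio 4).
εS·A_cross = εσ·A_surf·T⁴  ⇒  T⁴ = S/(4σ)   (ε cancels).
T⁴ = 8870/(4·5.67×10⁻⁸) = 3.911×10¹⁰ K⁴.
T = (3.911×10¹⁰)^(1/4).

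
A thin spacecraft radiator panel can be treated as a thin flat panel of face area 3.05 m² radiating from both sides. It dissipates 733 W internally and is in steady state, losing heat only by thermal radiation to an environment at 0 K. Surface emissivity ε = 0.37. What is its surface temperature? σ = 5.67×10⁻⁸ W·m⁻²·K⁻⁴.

T ≈ 275 K

Steady state: internal power = radiated power, P = εσA T⁴.
Radiating area A = 2·3.05 = 6.100 m².
T⁴ = P/(εσA) = 733/(0.37·5.67×10⁻⁸·6.100) = 5.728×10⁹ K⁴.
T = (5.728×10⁹)^(1/4).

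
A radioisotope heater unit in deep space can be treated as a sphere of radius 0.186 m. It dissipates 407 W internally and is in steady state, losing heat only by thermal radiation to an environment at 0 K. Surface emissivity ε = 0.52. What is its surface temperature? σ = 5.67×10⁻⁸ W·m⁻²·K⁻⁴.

Steady state: internal power = radiated power, P = εσA T⁴.
Radiating area A = 4πr² = 0.4347 m².
T⁴ = P/(εσA) = 407/(0.52·5.67×10⁻⁸·0.4347) = 3.175×10¹⁰ K⁴.
T = (3.175×10¹⁰)^(1/4).

T ≈ 422 K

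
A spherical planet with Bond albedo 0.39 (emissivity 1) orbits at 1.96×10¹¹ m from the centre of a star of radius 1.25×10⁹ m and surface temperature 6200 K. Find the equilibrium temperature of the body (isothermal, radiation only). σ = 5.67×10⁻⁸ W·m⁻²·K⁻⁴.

The star's surface emits σT_*⁴; at distance d the flux is S = σT_*⁴(R_*/d)².
S = 5.67×10⁻⁸·(6200)⁴·(1.25×10⁹/1.96×10¹¹)² = 3408 W/m².
For an isothermal sphere T⁴ = (1−a)S/(4σ) = 9.165×10⁹ K⁴.

T ≈ 309 K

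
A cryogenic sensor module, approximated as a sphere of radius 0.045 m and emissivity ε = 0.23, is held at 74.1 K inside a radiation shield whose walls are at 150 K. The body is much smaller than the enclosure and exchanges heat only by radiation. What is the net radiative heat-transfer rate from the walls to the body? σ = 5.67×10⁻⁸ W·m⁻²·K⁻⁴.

For a small grey body in a large enclosure: P_net = εσA(T_body⁴ − T_wall⁴).
A = 4πr² = 0.02545 m²; T_body⁴ − T_wall⁴ = 3.015×10⁷ − 5.062×10⁸ = -4.761×10⁸ K⁴.
|P_net| = 0.23·5.67×10⁻⁸·0.02545·4.761×10⁸.

P_net ≈ 0.158 W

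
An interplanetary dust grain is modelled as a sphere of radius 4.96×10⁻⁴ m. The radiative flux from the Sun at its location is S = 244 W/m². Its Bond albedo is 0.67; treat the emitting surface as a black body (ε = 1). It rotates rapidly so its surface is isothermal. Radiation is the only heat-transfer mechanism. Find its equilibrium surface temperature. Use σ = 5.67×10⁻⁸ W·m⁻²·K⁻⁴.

At equilibrium, absorbed power = emitted power.
Absorbing cross-section = πr² = 7.729×10⁻⁷ m²; emitting surface = 4πr² = 3.092×10⁻⁶ m² (ratio 4).
(1−a)S·A_cross = εσ·A_surf·T⁴  ⇒  T⁴ = (1−a)S/(4σ).
T⁴ = 0.330·244/(4·5.67×10⁻⁸) = 3.550×10⁸ K⁴.
T = (3.550×10⁸)^(1/4).

T ≈ 137 K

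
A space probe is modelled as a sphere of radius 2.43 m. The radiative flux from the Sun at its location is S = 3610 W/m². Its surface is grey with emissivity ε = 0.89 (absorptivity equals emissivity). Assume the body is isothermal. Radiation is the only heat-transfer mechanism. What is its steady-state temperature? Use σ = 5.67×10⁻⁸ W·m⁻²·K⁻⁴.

T ≈ 355 K

At equilibrium, absorbed power = emitted power.
Absorbing cross-section = πr² = 18.55 m²; emitting surface = 4πr² = 74.20 m² (ratio 4).
εS·A_cross = εσ·A_surf·T⁴  ⇒  T⁴ = S/(4σ)   (ε cancels).
T⁴ = 3610/(4·5.67×10⁻⁸) = 1.592×10¹⁰ K⁴.
T = (1.592×10¹⁰)^(1/4).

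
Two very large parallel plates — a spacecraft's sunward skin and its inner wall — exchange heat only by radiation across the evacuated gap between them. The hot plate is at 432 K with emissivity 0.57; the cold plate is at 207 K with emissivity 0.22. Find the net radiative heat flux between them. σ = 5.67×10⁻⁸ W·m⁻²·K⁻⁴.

For two infinite grey parallel plates, q = σ(T₁⁴ − T₂⁴)/(1/ε₁ + 1/ε₂ − 1).
T₁⁴ − T₂⁴ = 3.483×10¹⁰ − 1.836×10⁹ = 3.299×10¹⁰ K⁴.
1/ε₁ + 1/ε₂ − 1 = 1.754 + 4.545 − 1 = 5.300.
q = 5.67×10⁻⁸ × 3.299×10¹⁰ / 5.300.

q ≈ 353 W/m²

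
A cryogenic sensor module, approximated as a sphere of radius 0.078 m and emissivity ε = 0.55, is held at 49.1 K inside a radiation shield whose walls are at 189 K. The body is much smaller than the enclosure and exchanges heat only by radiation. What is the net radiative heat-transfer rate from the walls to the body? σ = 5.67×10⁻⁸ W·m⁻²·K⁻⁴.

For a small grey body in a large enclosure: P_net = εσA(T_body⁴ − T_wall⁴).
A = 4πr² = 0.07645 m²; T_body⁴ − T_wall⁴ = 5.812×10⁶ − 1.276×10⁹ = -1.270×10⁹ K⁴.
|P_net| = 0.55·5.67×10⁻⁸·0.07645·1.270×10⁹.

P_net ≈ 3.03 W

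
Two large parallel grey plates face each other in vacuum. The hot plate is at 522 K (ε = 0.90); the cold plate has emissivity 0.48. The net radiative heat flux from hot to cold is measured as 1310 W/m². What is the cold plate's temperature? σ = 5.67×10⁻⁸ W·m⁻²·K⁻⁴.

q = σ(T₁⁴ − T₂⁴)/(1/ε₁ + 1/ε₂ − 1); denominator = 2.194.
T₂⁴ = T₁⁴ − q·(1/ε₁+1/ε₂−1)/σ = 7.425×10¹⁰ − 1310·2.194/5.67×10⁻⁸
    = 2.355×10¹⁰ K⁴.

T₂ ≈ 392 K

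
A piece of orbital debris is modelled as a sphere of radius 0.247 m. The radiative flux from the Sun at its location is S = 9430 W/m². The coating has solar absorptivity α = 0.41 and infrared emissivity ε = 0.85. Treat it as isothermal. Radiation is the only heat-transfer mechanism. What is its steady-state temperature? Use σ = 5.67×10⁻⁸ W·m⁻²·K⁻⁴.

At equilibrium, absorbed power = emitted power.
Absorbing cross-section = πr² = 0.1917 m²; emitting surface = 4πr² = 0.7667 m² (ratio 4).
αS·A_cross = εσ·A_surf·T⁴  ⇒  T⁴ = αS/(ε·4σ).
T⁴ = 0.410·9430/(0.85·4·5.67×10⁻⁸) = 2.006×10¹⁰ K⁴.
T = (2.006×10¹⁰)^(1/4).

T ≈ 376 K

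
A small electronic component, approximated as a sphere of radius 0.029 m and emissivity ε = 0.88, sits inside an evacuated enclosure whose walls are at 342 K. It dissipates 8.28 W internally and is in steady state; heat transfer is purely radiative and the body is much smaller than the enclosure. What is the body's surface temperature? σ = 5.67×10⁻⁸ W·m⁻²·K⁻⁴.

For a small grey body in a large enclosure, net radiated power = εσA(T⁴ − T_w⁴).
Steady state: P = εσA(T⁴ − T_w⁴) with A = 4πr² = 0.01057 m².
T⁴ = P/(εσA) + T_w⁴ = 8.28/(0.88·5.67×10⁻⁸·0.01057) + (342)⁴
    = 1.570×10¹⁰ + 1.368×10¹⁰ = 2.938×10¹⁰ K⁴.

T ≈ 414 K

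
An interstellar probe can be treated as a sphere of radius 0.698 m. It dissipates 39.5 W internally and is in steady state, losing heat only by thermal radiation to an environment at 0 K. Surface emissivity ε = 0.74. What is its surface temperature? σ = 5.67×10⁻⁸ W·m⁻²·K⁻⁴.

T ≈ 111 K

Steady state: internal power = radiated power, P = εσA T⁴.
Radiating area A = 4πr² = 6.122 m².
T⁴ = P/(εσA) = 39.5/(0.74·5.67×10⁻⁸·6.122) = 1.538×10⁸ K⁴.
T = (1.538×10⁸)^(1/4).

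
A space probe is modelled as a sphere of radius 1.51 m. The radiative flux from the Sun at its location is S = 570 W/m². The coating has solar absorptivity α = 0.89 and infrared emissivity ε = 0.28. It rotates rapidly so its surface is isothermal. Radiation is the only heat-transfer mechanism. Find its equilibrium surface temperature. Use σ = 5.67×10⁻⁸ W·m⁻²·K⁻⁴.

T ≈ 299 K

At equilibrium, absorbed power = emitted power.
Absorbing cross-section = πr² = 7.163 m²; emitting surface = 4πr² = 28.65 m² (ratio 4).
αS·A_cross = εσ·A_surf·T⁴  ⇒  T⁴ = αS/(ε·4σ).
T⁴ = 0.890·570/(0.28·4·5.67×10⁻⁸) = 7.988×10⁹ K⁴.
T = (7.988×10⁹)^(1/4).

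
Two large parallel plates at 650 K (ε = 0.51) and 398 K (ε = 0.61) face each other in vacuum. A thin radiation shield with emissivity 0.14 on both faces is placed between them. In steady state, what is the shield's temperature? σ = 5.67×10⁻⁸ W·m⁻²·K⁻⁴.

In steady state the net flux on the hot side equals that on the cold side.
σ(T₁⁴−T_s⁴)/D₁ = σ(T_s⁴−T₂⁴)/D₂, with D₁ = 1/ε₁+1/ε_s−1 = 8.104, D₂ = 1/ε_s+1/ε₂−1 = 7.782.
Solve for T_s⁴: T_s⁴ = (D₂·T₁⁴ + D₁·T₂⁴)/(D₁+D₂) = 1.002×10¹¹ K⁴.

T_s ≈ 563 K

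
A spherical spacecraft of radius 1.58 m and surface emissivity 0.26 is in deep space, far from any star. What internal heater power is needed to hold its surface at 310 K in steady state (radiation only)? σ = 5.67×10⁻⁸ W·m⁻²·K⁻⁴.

P ≈ 4270 W

P = εσ·4πr²·T⁴.
4πr² = 31.37 m²; T⁴ = 9.235×10⁹ K⁴.
P = 0.26·5.67×10⁻⁸·31.37·9.235×10⁹.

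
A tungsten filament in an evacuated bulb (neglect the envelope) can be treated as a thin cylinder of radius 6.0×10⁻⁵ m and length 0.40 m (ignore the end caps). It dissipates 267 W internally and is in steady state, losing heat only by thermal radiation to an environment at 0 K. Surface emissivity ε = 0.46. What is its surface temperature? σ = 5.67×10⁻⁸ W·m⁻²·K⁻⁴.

T ≈ 2870 K

Steady state: internal power = radiated power, P = εσA T⁴.
Radiating area A = 2πrL = 1.508×10⁻⁴ m².
T⁴ = P/(εσA) = 267/(0.46·5.67×10⁻⁸·1.508×10⁻⁴) = 6.789×10¹³ K⁴.
T = (6.789×10¹³)^(1/4).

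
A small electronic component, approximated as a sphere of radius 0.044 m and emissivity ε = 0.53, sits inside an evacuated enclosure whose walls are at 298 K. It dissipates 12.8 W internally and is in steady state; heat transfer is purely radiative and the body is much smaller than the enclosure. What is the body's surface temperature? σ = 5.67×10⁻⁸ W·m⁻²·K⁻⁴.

For a small grey body in a large enclosure, net radiated power = εσA(T⁴ − T_w⁴).
Steady state: P = εσA(T⁴ − T_w⁴) with A = 4πr² = 0.02433 m².
T⁴ = P/(εσA) + T_w⁴ = 12.8/(0.53·5.67×10⁻⁸·0.02433) + (298)⁴
    = 1.751×10¹⁰ + 7.886×10⁹ = 2.539×10¹⁰ K⁴.

T ≈ 399 K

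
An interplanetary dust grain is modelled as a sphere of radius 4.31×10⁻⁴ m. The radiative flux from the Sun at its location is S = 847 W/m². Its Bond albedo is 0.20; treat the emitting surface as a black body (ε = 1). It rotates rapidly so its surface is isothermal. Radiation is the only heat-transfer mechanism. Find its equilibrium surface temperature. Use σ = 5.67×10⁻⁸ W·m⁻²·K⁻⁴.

At equilibrium, absorbed power = emitted power.
Absorbing cross-section = πr² = 5.836×10⁻⁷ m²; emitting surface = 4πr² = 2.334×10⁻⁶ m² (ratio 4).
(1−a)S·A_cross = εσ·A_surf·T⁴  ⇒  T⁴ = (1−a)S/(4σ).
T⁴ = 0.800·847/(4·5.67×10⁻⁸) = 2.988×10⁹ K⁴.
T = (2.988×10⁹)^(1/4).

T ≈ 234 K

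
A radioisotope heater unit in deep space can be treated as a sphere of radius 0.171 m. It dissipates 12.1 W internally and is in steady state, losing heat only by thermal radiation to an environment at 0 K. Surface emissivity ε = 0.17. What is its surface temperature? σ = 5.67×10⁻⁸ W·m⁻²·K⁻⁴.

T ≈ 242 K

Steady state: internal power = radiated power, P = εσA T⁴.
Radiating area A = 4πr² = 0.3675 m².
T⁴ = P/(εσA) = 12.1/(0.17·5.67×10⁻⁸·0.3675) = 3.416×10⁹ K⁴.
T = (3.416×10⁹)^(1/4).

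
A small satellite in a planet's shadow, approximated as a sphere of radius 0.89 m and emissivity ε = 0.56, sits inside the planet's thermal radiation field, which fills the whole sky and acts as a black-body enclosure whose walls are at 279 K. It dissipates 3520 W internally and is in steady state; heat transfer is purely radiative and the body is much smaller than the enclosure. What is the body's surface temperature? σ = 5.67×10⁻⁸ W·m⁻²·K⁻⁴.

For a small grey body in a large enclosure, net radiated power = εσA(T⁴ − T_w⁴).
Steady state: P = εσA(T⁴ − T_w⁴) with A = 4πr² = 9.954 m².
T⁴ = P/(εσA) + T_w⁴ = 3520/(0.56·5.67×10⁻⁸·9.954) + (279)⁴
    = 1.114×10¹⁰ + 6.059×10⁹ = 1.720×10¹⁰ K⁴.

T ≈ 362 K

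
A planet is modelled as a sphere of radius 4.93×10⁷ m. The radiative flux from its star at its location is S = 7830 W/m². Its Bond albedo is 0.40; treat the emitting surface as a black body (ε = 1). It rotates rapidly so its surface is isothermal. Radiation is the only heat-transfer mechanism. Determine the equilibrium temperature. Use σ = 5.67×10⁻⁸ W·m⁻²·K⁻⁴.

T ≈ 379 K

At equilibrium, absorbed power = emitted power.
Absorbing cross-section = πr² = 7.636×10¹⁵ m²; emitting surface = 4πr² = 3.054×10¹⁶ m² (ratio 4).
(1−a)S·A_cross = εσ·A_surf·T⁴  ⇒  T⁴ = (1−a)S/(4σ).
T⁴ = 0.600·7830/(4·5.67×10⁻⁸) = 2.071×10¹⁰ K⁴.
T = (2.071×10¹⁰)^(1/4).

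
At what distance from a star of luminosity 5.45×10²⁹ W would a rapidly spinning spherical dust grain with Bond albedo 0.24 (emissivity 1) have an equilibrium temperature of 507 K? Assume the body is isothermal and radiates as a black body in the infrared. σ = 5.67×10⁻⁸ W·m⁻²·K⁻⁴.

For an isothermal black-emitting sphere, (1−a)S·πr² = σ·4πr²·T⁴ ⇒ S = 4σT⁴/(1−a).
S = 4·5.67×10⁻⁸·(507)⁴/0.760 = 19720 W/m².
Flux falls as S = L/(4πd²), so d = √(L/(4πS)) = √(5.45×10²⁹/(4π·19720)).

d ≈ 1.48×10¹² m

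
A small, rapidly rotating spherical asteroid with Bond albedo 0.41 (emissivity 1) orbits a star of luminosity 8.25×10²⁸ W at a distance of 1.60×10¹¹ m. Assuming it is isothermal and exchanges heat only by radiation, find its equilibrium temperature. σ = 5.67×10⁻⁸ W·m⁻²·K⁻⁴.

First find the stellar flux at distance d: S = L/(4πd²) = 8.25×10²⁸/(4π·(1.60×10¹¹)²) = 2.565×10⁵ W/m².
For an isothermal sphere, absorbed (1−a)S·πr² = emitted σ·4πr²·T⁴, so T⁴ = (1−a)S/(4σ).
T⁴ = 0.590·2.565×10⁵/(4·5.67×10⁻⁸) = 6.671×10¹¹ K⁴.

T ≈ 904 K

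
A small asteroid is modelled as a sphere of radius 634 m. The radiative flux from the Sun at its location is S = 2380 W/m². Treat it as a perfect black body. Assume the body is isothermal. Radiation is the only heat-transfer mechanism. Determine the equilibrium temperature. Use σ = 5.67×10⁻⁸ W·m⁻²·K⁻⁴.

T ≈ 320 K

At equilibrium, absorbed power = emitted power.
Absorbing cross-section = πr² = 1.263×10⁶ m²; emitting surface = 4πr² = 5.051×10⁶ m² (ratio 4).
S·A_cross = εσ·A_surf·T⁴  ⇒  T⁴ = S/(4σ).
T⁴ = 1.00·2380/(4·5.67×10⁻⁸) = 1.049×10¹⁰ K⁴.
T = (1.049×10¹⁰)^(1/4).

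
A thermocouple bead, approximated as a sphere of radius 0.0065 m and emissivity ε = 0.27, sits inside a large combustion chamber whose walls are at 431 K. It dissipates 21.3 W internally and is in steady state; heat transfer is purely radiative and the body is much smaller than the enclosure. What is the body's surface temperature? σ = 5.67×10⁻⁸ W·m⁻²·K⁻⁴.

T ≈ 1280 K

For a small grey body in a large enclosure, net radiated power = εσA(T⁴ − T_w⁴).
Steady state: P = εσA(T⁴ − T_w⁴) with A = 4πr² = 5.309×10⁻⁴ m².
T⁴ = P/(εσA) + T_w⁴ = 21.3/(0.27·5.67×10⁻⁸·5.309×10⁻⁴) + (431)⁴
    = 2.621×10¹² + 3.451×10¹⁰ = 2.655×10¹² K⁴.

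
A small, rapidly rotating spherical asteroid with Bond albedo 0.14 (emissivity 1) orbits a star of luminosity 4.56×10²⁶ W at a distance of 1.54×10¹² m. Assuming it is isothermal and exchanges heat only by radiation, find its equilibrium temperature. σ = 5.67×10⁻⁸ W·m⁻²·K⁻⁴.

T ≈ 87.3 K

First find the stellar flux at distance d: S = L/(4πd²) = 4.56×10²⁶/(4π·(1.54×10¹²)²) = 15.30 W/m².
For an isothermal sphere, absorbed (1−a)S·πr² = emitted σ·4πr²·T⁴, so T⁴ = (1−a)S/(4σ).
T⁴ = 0.860·15.30/(4·5.67×10⁻⁸) = 5.802×10⁷ K⁴.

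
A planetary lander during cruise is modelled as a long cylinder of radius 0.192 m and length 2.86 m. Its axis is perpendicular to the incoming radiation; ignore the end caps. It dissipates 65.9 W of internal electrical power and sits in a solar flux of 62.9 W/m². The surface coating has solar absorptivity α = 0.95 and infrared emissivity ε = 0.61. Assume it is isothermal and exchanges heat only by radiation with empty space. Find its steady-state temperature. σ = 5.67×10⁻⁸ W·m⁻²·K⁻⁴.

At steady state, absorbed solar power + internal power = radiated power.
Absorbed: α·S·A_cross = 0.95·62.9·1.098 = 65.63 W (cross-section 2rL).
Total input = 65.63 + 65.9 = 131.5 W.
Radiated: εσ·A_surf·T⁴ with A_surf = 2πrL = 3.450 m².
T⁴ = 131.5/(0.61·5.67×10⁻⁸·3.450) = 1.102×10⁹ K⁴.

T ≈ 182 K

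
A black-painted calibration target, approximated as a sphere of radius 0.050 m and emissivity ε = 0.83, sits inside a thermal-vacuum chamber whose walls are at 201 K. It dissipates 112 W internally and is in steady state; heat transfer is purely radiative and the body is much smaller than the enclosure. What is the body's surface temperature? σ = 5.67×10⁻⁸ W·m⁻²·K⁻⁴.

T ≈ 527 K

For a small grey body in a large enclosure, net radiated power = εσA(T⁴ − T_w⁴).
Steady state: P = εσA(T⁴ − T_w⁴) with A = 4πr² = 0.03142 m².
T⁴ = P/(εσA) + T_w⁴ = 112/(0.83·5.67×10⁻⁸·0.03142) + (201)⁴
    = 7.575×10¹⁰ + 1.632×10⁹ = 7.739×10¹⁰ K⁴.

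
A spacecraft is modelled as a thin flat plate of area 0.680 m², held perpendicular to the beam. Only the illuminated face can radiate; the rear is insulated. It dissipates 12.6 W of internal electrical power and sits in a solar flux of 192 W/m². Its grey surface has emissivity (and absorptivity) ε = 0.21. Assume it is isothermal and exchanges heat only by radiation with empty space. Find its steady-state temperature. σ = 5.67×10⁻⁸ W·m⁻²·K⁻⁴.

T ≈ 265 K

At steady state, absorbed solar power + internal power = radiated power.
Absorbed: α·S·A_cross = 0.21·192·0.6800 = 27.42 W (cross-section A).
Total input = 27.42 + 12.6 = 40.02 W.
Radiated: εσ·A_surf·T⁴ with A_surf = A = 0.6800 m².
T⁴ = 40.02/(0.21·5.67×10⁻⁸·0.6800) = 4.942×10⁹ K⁴.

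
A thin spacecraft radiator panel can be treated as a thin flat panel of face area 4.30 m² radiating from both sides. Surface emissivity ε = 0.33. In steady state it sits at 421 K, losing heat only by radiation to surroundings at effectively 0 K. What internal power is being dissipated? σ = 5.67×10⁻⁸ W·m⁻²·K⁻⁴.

Steady state: P = εσA T⁴.
A = 2·4.30 = 8.600 m²; T⁴ = (421)⁴ = 3.141×10¹⁰ K⁴.
P = 0.33 × 5.67×10⁻⁸ × 8.600 × 3.141×10¹⁰.

P ≈ 5060 W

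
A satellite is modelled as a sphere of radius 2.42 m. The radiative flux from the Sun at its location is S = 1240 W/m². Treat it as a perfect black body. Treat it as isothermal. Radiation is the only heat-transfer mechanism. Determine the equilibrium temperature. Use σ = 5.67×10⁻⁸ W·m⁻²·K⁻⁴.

At equilibrium, absorbed power = emitted power.
Absorbing cross-section = πr² = 18.40 m²; emitting surface = 4πr² = 73.59 m² (ratio 4).
S·A_cross = εσ·A_surf·T⁴  ⇒  T⁴ = S/(4σ).
T⁴ = 1.00·1240/(4·5.67×10⁻⁸) = 5.467×10⁹ K⁴.
T = (5.467×10⁹)^(1/4).

T ≈ 272 K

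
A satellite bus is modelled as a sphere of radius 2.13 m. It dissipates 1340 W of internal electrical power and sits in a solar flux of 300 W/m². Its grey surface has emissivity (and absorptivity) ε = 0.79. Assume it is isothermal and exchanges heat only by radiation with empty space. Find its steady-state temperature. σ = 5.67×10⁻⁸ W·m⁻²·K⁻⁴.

At steady state, absorbed solar power + internal power = radiated power.
Absorbed: α·S·A_cross = 0.79·300·14.25 = 3378 W (cross-section πr²).
Total input = 3378 + 1340 = 4718 W.
Radiated: εσ·A_surf·T⁴ with A_surf = 4πr² = 57.01 m².
T⁴ = 4718/(0.79·5.67×10⁻⁸·57.01) = 1.847×10⁹ K⁴.

T ≈ 207 K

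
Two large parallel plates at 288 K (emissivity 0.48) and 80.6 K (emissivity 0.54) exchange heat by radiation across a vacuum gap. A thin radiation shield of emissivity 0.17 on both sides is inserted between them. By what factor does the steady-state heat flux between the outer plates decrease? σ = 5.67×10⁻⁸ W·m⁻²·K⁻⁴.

factor ≈ 4.67

Without shield: q₀ = σΔ(T⁴)/(1/ε₁+1/ε₂−1) with denominator 2.935.
With shield the two gaps are in series; the resistances add: (1/ε₁+1/ε_s−1)+(1/ε_s+1/ε₂−1) = 6.966+6.734 = 13.70.
Heat-flux ratio q₀/q = 13.70/2.935.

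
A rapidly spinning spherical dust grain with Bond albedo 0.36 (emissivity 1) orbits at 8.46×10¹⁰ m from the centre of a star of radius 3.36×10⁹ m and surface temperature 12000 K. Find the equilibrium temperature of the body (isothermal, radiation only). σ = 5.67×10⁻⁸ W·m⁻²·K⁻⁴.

The star's surface emits σT_*⁴; at distance d the flux is S = σT_*⁴(R_*/d)².
S = 5.67×10⁻⁸·(12000)⁴·(3.36×10⁹/8.46×10¹⁰)² = 1.855×10⁶ W/m².
For an isothermal sphere T⁴ = (1−a)S/(4σ) = 5.233×10¹² K⁴.

T ≈ 1510 K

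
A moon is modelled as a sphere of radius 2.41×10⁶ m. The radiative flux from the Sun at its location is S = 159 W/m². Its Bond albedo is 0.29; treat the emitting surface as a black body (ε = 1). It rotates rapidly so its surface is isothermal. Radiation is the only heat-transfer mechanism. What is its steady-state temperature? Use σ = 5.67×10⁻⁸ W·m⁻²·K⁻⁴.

At equilibrium, absorbed power = emitted power.
Absorbing cross-section = πr² = 1.825×10¹³ m²; emitting surface = 4πr² = 7.299×10¹³ m² (ratio 4).
(1−a)S·A_cross = εσ·A_surf·T⁴  ⇒  T⁴ = (1−a)S/(4σ).
T⁴ = 0.710·159/(4·5.67×10⁻⁸) = 4.978×10⁸ K⁴.
T = (4.978×10⁸)^(1/4).

T ≈ 149 K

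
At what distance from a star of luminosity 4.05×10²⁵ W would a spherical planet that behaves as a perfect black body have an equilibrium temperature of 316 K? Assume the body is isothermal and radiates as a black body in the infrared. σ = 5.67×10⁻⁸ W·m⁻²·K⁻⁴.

For an isothermal black-emitting sphere, (1−a)S·πr² = σ·4πr²·T⁴ ⇒ S = 4σT⁴/(1−a).
S = 4·5.67×10⁻⁸·(316)⁴/1.00 = 2261 W/m².
Flux falls as S = L/(4πd²), so d = √(L/(4πS)) = √(4.05×10²⁵/(4π·2261)).

d ≈ 3.78×10¹⁰ m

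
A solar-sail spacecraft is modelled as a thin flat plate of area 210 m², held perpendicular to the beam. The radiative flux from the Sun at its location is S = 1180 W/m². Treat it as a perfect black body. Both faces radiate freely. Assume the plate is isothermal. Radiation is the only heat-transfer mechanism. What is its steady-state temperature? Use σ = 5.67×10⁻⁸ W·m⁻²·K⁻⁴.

At equilibrium, absorbed power = emitted power.
Absorbing cross-section = A = 210.0 m²; emitting surface = 2A = 420.0 m² (ratio 2).
S·A_cross = εσ·A_surf·T⁴  ⇒  T⁴ = S/(2σ).
T⁴ = 1.00·1180/(2·5.67×10⁻⁸) = 1.041×10¹⁰ K⁴.
T = (1.041×10¹⁰)^(1/4).

T ≈ 319 K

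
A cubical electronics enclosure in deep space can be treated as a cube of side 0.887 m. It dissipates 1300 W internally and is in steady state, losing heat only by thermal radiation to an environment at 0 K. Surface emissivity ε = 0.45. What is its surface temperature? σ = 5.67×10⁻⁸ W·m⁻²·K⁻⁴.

T ≈ 322 K

Steady state: internal power = radiated power, P = εσA T⁴.
Radiating area A = 6L² = 4.721 m².
T⁴ = P/(εσA) = 1300/(0.45·5.67×10⁻⁸·4.721) = 1.079×10¹⁰ K⁴.
T = (1.079×10¹⁰)^(1/4).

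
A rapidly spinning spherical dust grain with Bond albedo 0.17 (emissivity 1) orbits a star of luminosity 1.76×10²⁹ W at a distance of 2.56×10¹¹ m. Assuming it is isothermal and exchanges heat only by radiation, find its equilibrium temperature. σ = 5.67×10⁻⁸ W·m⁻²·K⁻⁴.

First find the stellar flux at distance d: S = L/(4πd²) = 1.76×10²⁹/(4π·(2.56×10¹¹)²) = 2.137×10⁵ W/m².
For an isothermal sphere, absorbed (1−a)S·πr² = emitted σ·4πr²·T⁴, so T⁴ = (1−a)S/(4σ).
T⁴ = 0.830·2.137×10⁵/(4·5.67×10⁻⁸) = 7.821×10¹¹ K⁴.

T ≈ 940 K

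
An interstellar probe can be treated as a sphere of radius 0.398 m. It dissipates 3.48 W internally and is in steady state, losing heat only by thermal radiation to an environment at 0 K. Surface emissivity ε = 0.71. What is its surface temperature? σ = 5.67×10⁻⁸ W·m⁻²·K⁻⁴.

Steady state: internal power = radiated power, P = εσA T⁴.
Radiating area A = 4πr² = 1.991 m².
T⁴ = P/(εσA) = 3.48/(0.71·5.67×10⁻⁸·1.991) = 4.343×10⁷ K⁴.
T = (4.343×10⁷)^(1/4).

T ≈ 81.2 K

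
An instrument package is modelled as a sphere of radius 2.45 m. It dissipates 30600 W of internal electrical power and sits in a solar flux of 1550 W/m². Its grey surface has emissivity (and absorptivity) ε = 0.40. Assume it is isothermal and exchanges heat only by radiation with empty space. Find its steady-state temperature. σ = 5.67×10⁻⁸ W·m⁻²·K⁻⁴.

At steady state, absorbed solar power + internal power = radiated power.
Absorbed: α·S·A_cross = 0.40·1550·18.86 = 11690 W (cross-section πr²).
Total input = 11690 + 30600 = 42290 W.
Radiated: εσ·A_surf·T⁴ with A_surf = 4πr² = 75.43 m².
T⁴ = 42290/(0.40·5.67×10⁻⁸·75.43) = 2.472×10¹⁰ K⁴.

T ≈ 397 K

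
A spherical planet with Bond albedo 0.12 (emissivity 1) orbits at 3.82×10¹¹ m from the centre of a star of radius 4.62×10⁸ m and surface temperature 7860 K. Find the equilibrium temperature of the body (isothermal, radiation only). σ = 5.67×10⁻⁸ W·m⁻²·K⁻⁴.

T ≈ 187 K

The star's surface emits σT_*⁴; at distance d the flux is S = σT_*⁴(R_*/d)².
S = 5.67×10⁻⁸·(7860)⁴·(4.62×10⁸/3.82×10¹¹)² = 316.5 W/m².
For an isothermal sphere T⁴ = (1−a)S/(4σ) = 1.228×10⁹ K⁴.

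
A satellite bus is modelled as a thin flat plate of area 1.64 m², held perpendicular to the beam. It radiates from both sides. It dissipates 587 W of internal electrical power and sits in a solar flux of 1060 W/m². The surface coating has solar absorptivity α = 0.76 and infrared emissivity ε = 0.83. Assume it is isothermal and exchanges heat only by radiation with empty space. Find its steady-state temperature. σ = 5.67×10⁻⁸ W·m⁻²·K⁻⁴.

At steady state, absorbed solar power + internal power = radiated power.
Absorbed: α·S·A_cross = 0.76·1060·1.640 = 1321 W (cross-section A).
Total input = 1321 + 587 = 1908 W.
Radiated: εσ·A_surf·T⁴ with A_surf = 2A = 3.280 m².
T⁴ = 1908/(0.83·5.67×10⁻⁸·3.280) = 1.236×10¹⁰ K⁴.

T ≈ 333 K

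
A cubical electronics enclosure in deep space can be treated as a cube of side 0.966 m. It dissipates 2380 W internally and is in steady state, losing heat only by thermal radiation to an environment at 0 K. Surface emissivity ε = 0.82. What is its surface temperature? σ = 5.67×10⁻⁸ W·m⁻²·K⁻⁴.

T ≈ 309 K

Steady state: internal power = radiated power, P = εσA T⁴.
Radiating area A = 6L² = 5.599 m².
T⁴ = P/(εσA) = 2380/(0.82·5.67×10⁻⁸·5.599) = 9.143×10⁹ K⁴.
T = (9.143×10⁹)^(1/4).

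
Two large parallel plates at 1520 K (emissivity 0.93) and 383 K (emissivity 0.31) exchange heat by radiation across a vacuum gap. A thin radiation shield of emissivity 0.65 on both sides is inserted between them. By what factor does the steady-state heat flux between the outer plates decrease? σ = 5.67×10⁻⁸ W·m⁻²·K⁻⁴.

factor ≈ 1.63

Without shield: q₀ = σΔ(T⁴)/(1/ε₁+1/ε₂−1) with denominator 3.301.
With shield the two gaps are in series; the resistances add: (1/ε₁+1/ε_s−1)+(1/ε_s+1/ε₂−1) = 1.614+3.764 = 5.378.
Heat-flux ratio q₀/q = 5.378/3.301.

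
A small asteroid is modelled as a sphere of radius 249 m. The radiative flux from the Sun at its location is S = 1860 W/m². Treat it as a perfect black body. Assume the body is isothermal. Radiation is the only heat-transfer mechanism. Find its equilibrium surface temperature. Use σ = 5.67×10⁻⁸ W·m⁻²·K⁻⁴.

T ≈ 301 K

At equilibrium, absorbed power = emitted power.
Absorbing cross-section = πr² = 1.948×10⁵ m²; emitting surface = 4πr² = 7.791×10⁵ m² (ratio 4).
S·A_cross = εσ·A_surf·T⁴  ⇒  T⁴ = S/(4σ).
T⁴ = 1.00·1860/(4·5.67×10⁻⁸) = 8.201×10⁹ K⁴.
T = (8.201×10⁹)^(1/4).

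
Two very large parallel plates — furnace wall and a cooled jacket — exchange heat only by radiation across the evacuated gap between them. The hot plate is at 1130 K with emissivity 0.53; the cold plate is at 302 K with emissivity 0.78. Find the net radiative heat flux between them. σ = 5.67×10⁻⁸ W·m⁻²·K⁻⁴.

For two infinite grey parallel plates, q = σ(T₁⁴ − T₂⁴)/(1/ε₁ + 1/ε₂ − 1).
T₁⁴ − T₂⁴ = 1.630×10¹² − 8.318×10⁹ = 1.622×10¹² K⁴.
1/ε₁ + 1/ε₂ − 1 = 1.887 + 1.282 − 1 = 2.169.
q = 5.67×10⁻⁸ × 1.622×10¹² / 2.169.

q ≈ 42400 W/m²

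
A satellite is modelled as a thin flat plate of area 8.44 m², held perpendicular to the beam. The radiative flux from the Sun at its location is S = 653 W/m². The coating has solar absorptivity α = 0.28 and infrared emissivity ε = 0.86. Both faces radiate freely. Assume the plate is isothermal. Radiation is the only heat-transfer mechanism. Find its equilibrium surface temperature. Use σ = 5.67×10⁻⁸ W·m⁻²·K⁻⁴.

At equilibrium, absorbed power = emitted power.
Absorbing cross-section = A = 8.440 m²; emitting surface = 2A = 16.88 m² (ratio 2).
αS·A_cross = εσ·A_surf·T⁴  ⇒  T⁴ = αS/(ε·2σ).
T⁴ = 0.280·653/(0.86·2·5.67×10⁻⁸) = 1.875×10⁹ K⁴.
T = (1.875×10⁹)^(1/4).

T ≈ 208 K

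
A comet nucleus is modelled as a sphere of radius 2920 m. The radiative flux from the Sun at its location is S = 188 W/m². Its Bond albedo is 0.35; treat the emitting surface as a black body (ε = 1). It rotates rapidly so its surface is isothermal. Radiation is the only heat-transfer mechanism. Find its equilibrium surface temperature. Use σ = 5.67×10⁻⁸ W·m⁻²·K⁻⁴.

T ≈ 152 K

At equilibrium, absorbed power = emitted power.
Absorbing cross-section = πr² = 2.679×10⁷ m²; emitting surface = 4πr² = 1.071×10⁸ m² (ratio 4).
(1−a)S·A_cross = εσ·A_surf·T⁴  ⇒  T⁴ = (1−a)S/(4σ).
T⁴ = 0.650·188/(4·5.67×10⁻⁸) = 5.388×10⁸ K⁴.
T = (5.388×10⁸)^(1/4).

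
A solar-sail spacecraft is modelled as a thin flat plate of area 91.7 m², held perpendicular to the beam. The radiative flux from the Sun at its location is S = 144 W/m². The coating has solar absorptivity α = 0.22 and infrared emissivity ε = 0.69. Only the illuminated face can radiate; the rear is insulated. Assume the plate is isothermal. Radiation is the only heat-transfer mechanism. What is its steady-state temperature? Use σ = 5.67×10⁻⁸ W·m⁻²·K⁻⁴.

T ≈ 169 K

At equilibrium, absorbed power = emitted power.
Absorbing cross-section = A = 91.70 m²; emitting surface = A = 91.70 m² (ratio 1).
αS·A_cross = εσ·A_surf·T⁴  ⇒  T⁴ = αS/(ε·1σ).
T⁴ = 0.220·144/(0.69·1·5.67×10⁻⁸) = 8.098×10⁸ K⁴.
T = (8.098×10⁸)^(1/4).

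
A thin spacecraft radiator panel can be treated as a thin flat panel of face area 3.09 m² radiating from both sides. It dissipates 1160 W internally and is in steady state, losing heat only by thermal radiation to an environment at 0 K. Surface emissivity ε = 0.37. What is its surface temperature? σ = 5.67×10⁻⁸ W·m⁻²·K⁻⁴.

Steady state: internal power = radiated power, P = εσA T⁴.
Radiating area A = 2·3.09 = 6.180 m².
T⁴ = P/(εσA) = 1160/(0.37·5.67×10⁻⁸·6.180) = 8.947×10⁹ K⁴.
T = (8.947×10⁹)^(1/4).

T ≈ 308 K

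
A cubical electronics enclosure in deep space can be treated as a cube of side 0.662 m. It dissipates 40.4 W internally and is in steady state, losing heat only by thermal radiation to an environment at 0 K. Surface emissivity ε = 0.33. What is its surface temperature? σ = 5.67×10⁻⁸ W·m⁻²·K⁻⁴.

T ≈ 169 K

Steady state: internal power = radiated power, P = εσA T⁴.
Radiating area A = 6L² = 2.629 m².
T⁴ = P/(εσA) = 40.4/(0.33·5.67×10⁻⁸·2.629) = 8.211×10⁸ K⁴.
T = (8.211×10⁸)^(1/4).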